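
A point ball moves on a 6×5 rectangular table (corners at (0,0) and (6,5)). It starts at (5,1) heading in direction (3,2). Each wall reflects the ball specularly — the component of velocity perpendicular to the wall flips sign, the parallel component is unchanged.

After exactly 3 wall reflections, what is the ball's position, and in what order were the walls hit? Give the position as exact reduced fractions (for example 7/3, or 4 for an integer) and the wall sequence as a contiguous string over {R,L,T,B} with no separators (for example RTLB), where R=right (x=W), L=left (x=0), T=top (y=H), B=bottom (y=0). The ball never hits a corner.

1. t=1/3 → R at (6,5/3); v=(-3,2)
2. t=5/3 → T at (1,5); v=(-3,-2)
3. t=1/3 → L at (0,13/3); v=(3,-2)

Final position: (0,13/3)
Wall sequence: RTL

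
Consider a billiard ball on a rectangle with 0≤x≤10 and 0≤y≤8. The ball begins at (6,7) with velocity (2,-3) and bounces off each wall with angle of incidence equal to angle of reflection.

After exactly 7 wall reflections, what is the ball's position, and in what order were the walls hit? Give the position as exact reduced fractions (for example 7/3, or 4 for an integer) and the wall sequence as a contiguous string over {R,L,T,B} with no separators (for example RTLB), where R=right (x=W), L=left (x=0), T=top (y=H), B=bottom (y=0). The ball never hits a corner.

1. t=2 → R at (10,1); v=(-2,-3)
2. t=1/3 → B at (28/3,0); v=(-2,3)
3. t=8/3 → T at (4,8); v=(-2,-3)
4. t=2 → L at (0,2); v=(2,-3)
5. t=2/3 → B at (4/3,0); v=(2,3)
6. t=8/3 → T at (20/3,8); v=(2,-3)
7. t=5/3 → R at (10,3); v=(-2,-3)

Final position: (10,3)
Wall sequence: RBTLBTR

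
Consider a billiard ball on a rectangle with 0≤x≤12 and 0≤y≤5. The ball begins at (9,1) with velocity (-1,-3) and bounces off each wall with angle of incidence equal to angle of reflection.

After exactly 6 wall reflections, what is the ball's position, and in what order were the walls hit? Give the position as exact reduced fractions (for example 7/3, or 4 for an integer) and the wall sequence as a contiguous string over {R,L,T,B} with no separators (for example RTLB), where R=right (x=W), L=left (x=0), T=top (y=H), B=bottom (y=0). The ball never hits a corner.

Final position: (1/3,5)
Wall sequence: BTBTBT

1. t=1/3 → B at (26/3,0); v=(-1,3)
2. t=5/3 → T at (7,5); v=(-1,-3)
3. t=5/3 → B at (16/3,0); v=(-1,3)
4. t=5/3 → T at (11/3,5); v=(-1,-3)
5. t=5/3 → B at (2,0); v=(-1,3)
6. t=5/3 → T at (1/3,5); v=(-1,-3)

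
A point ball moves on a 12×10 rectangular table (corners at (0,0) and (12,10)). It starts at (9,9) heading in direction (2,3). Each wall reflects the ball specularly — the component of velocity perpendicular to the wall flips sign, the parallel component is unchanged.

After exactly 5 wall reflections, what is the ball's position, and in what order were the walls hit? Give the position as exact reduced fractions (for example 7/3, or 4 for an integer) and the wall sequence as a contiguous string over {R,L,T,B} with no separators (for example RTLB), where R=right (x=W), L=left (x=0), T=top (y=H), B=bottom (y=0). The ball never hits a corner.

Final position: (0,17/2)
Wall sequence: TRBTL

1. t=1/3 → T at (29/3,10); v=(2,-3)
2. t=7/6 → R at (12,13/2); v=(-2,-3)
3. t=13/6 → B at (23/3,0); v=(-2,3)
4. t=10/3 → T at (1,10); v=(-2,-3)
5. t=1/2 → L at (0,17/2); v=(2,-3)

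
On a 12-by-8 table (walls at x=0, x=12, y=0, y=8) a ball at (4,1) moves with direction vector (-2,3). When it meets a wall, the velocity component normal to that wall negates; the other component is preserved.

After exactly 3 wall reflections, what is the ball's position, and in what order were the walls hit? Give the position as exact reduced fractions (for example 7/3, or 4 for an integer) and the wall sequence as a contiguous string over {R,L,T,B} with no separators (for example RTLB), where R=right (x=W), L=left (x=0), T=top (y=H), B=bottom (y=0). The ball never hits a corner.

1. t=2 → L at (0,7); v=(2,3)
2. t=1/3 → T at (2/3,8); v=(2,-3)
3. t=8/3 → B at (6,0); v=(2,3)

Final position: (6,0)
Wall sequence: LTB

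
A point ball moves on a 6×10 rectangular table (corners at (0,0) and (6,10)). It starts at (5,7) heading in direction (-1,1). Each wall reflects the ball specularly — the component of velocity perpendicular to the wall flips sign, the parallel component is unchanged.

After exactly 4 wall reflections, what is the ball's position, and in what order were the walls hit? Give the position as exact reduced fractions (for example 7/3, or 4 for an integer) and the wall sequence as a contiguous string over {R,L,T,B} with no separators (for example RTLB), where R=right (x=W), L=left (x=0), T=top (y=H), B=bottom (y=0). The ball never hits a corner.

Final position: (4,0)
Wall sequence: TLRB

1. t=3 → T at (2,10); v=(-1,-1)
2. t=2 → L at (0,8); v=(1,-1)
3. t=6 → R at (6,2); v=(-1,-1)
4. t=2 → B at (4,0); v=(-1,1)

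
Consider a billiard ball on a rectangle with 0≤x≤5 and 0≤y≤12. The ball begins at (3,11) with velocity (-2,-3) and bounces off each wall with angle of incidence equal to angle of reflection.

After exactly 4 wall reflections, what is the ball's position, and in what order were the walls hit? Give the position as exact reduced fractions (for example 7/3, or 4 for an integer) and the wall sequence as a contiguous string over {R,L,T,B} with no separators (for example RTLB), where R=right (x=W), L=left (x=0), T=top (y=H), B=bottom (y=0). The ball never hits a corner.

1. t=3/2 → L at (0,13/2); v=(2,-3)
2. t=13/6 → B at (13/3,0); v=(2,3)
3. t=1/3 → R at (5,1); v=(-2,3)
4. t=5/2 → L at (0,17/2); v=(2,3)

Final position: (0,17/2)
Wall sequence: LBRL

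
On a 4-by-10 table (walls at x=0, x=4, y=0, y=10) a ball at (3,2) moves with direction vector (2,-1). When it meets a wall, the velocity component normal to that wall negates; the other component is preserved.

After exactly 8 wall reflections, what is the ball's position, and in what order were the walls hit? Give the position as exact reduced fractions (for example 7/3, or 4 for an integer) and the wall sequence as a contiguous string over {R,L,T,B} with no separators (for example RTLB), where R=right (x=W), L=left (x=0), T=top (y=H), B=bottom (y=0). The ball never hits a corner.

Final position: (3,10)
Wall sequence: RBLRLRLT

1. t=1/2 → R at (4,3/2); v=(-2,-1)
2. t=3/2 → B at (1,0); v=(-2,1)
3. t=1/2 → L at (0,1/2); v=(2,1)
4. t=2 → R at (4,5/2); v=(-2,1)
5. t=2 → L at (0,9/2); v=(2,1)
6. t=2 → R at (4,13/2); v=(-2,1)
7. t=2 → L at (0,17/2); v=(2,1)
8. t=3/2 → T at (3,10); v=(2,-1)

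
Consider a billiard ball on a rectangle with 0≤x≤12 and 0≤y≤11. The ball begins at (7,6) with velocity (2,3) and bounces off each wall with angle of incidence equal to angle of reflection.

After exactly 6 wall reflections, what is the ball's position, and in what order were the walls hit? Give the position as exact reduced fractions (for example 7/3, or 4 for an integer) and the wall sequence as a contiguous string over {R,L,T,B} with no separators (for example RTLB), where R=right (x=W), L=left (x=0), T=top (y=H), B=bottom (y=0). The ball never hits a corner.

Final position: (25/3,0)
Wall sequence: TRBLTB

1. t=5/3 → T at (31/3,11); v=(2,-3)
2. t=5/6 → R at (12,17/2); v=(-2,-3)
3. t=17/6 → B at (19/3,0); v=(-2,3)
4. t=19/6 → L at (0,19/2); v=(2,3)
5. t=1/2 → T at (1,11); v=(2,-3)
6. t=11/3 → B at (25/3,0); v=(2,3)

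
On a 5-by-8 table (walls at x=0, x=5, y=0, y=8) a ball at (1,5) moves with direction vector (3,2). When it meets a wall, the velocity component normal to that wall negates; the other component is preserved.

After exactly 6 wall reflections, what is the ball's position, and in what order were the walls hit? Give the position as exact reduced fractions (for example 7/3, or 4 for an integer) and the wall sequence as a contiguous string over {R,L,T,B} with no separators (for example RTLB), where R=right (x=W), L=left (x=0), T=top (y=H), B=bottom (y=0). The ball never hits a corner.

Final position: (0,5/3)
Wall sequence: RTLRBL

1. t=4/3 → R at (5,23/3); v=(-3,2)
2. t=1/6 → T at (9/2,8); v=(-3,-2)
3. t=3/2 → L at (0,5); v=(3,-2)
4. t=5/3 → R at (5,5/3); v=(-3,-2)
5. t=5/6 → B at (5/2,0); v=(-3,2)
6. t=5/6 → L at (0,5/3); v=(3,2)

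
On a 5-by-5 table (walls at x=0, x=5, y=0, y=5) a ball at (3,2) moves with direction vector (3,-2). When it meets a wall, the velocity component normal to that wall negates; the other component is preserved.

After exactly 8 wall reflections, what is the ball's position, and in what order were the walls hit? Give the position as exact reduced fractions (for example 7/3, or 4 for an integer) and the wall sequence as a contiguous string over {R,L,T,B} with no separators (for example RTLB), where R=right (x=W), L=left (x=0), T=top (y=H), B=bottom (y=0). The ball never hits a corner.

Final position: (5,8/3)
Wall sequence: RBLTRLBR

1. t=2/3 → R at (5,2/3); v=(-3,-2)
2. t=1/3 → B at (4,0); v=(-3,2)
3. t=4/3 → L at (0,8/3); v=(3,2)
4. t=7/6 → T at (7/2,5); v=(3,-2)
5. t=1/2 → R at (5,4); v=(-3,-2)
6. t=5/3 → L at (0,2/3); v=(3,-2)
7. t=1/3 → B at (1,0); v=(3,2)
8. t=4/3 → R at (5,8/3); v=(-3,2)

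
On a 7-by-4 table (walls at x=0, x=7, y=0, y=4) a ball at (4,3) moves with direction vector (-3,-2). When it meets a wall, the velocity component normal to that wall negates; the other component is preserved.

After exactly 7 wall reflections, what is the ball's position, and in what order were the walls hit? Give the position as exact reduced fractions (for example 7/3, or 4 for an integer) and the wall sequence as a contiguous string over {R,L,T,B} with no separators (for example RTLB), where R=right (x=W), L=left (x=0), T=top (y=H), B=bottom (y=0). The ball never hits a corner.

Final position: (9/2,4)
Wall sequence: LBTRBLT

1. t=4/3 → L at (0,1/3); v=(3,-2)
2. t=1/6 → B at (1/2,0); v=(3,2)
3. t=2 → T at (13/2,4); v=(3,-2)
4. t=1/6 → R at (7,11/3); v=(-3,-2)
5. t=11/6 → B at (3/2,0); v=(-3,2)
6. t=1/2 → L at (0,1); v=(3,2)
7. t=3/2 → T at (9/2,4); v=(3,-2)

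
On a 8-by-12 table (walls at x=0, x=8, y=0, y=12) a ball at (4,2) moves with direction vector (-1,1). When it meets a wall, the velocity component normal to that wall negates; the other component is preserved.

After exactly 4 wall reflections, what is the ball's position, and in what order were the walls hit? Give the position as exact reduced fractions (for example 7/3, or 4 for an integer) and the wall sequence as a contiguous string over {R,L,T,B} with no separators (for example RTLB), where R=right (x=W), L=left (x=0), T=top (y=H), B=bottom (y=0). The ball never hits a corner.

Final position: (0,2)
Wall sequence: LTRL

1. t=4 → L at (0,6); v=(1,1)
2. t=6 → T at (6,12); v=(1,-1)
3. t=2 → R at (8,10); v=(-1,-1)
4. t=8 → L at (0,2); v=(1,-1)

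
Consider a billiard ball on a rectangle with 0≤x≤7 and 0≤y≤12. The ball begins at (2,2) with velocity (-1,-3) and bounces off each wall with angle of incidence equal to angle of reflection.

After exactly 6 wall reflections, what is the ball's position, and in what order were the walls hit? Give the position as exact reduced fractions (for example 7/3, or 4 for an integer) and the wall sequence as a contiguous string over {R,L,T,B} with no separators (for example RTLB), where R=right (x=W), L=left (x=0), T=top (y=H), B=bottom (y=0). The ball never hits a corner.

Final position: (10/3,12)
Wall sequence: BLTBRT

1. t=2/3 → B at (4/3,0); v=(-1,3)
2. t=4/3 → L at (0,4); v=(1,3)
3. t=8/3 → T at (8/3,12); v=(1,-3)
4. t=4 → B at (20/3,0); v=(1,3)
5. t=1/3 → R at (7,1); v=(-1,3)
6. t=11/3 → T at (10/3,12); v=(-1,-3)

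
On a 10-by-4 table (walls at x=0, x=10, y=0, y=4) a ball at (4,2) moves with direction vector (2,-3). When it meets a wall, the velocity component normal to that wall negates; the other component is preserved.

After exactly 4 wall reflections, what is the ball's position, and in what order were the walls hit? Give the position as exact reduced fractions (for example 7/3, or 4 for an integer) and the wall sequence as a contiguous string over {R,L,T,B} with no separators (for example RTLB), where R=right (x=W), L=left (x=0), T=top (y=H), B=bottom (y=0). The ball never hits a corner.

1. t=2/3 → B at (16/3,0); v=(2,3)
2. t=4/3 → T at (8,4); v=(2,-3)
3. t=1 → R at (10,1); v=(-2,-3)
4. t=1/3 → B at (28/3,0); v=(-2,3)

Final position: (28/3,0)
Wall sequence: BTRB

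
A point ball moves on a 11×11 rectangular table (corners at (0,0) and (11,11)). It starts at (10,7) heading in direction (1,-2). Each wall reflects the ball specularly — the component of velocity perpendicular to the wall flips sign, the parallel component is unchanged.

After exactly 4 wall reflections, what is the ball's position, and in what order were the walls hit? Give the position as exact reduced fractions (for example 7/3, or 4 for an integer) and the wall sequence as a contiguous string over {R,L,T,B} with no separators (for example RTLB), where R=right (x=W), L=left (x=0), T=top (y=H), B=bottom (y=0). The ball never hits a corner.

1. t=1 → R at (11,5); v=(-1,-2)
2. t=5/2 → B at (17/2,0); v=(-1,2)
3. t=11/2 → T at (3,11); v=(-1,-2)
4. t=3 → L at (0,5); v=(1,-2)

Final position: (0,5)
Wall sequence: RBTL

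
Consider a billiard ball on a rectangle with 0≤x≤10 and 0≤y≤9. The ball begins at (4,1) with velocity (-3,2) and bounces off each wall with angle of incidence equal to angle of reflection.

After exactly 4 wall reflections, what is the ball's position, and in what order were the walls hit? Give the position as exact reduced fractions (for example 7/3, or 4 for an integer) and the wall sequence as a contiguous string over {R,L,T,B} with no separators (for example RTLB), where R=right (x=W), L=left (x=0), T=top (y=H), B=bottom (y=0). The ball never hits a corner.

1. t=4/3 → L at (0,11/3); v=(3,2)
2. t=8/3 → T at (8,9); v=(3,-2)
3. t=2/3 → R at (10,23/3); v=(-3,-2)
4. t=10/3 → L at (0,1); v=(3,-2)

Final position: (0,1)
Wall sequence: LTRL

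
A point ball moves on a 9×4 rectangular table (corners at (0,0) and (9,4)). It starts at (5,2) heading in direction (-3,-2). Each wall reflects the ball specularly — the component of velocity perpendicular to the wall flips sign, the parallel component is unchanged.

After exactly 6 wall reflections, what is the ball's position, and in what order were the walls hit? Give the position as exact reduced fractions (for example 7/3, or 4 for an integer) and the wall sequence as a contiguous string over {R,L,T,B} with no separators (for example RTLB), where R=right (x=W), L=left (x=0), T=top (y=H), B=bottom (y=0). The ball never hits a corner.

Final position: (2,4)
Wall sequence: BLTRBT

1. t=1 → B at (2,0); v=(-3,2)
2. t=2/3 → L at (0,4/3); v=(3,2)
3. t=4/3 → T at (4,4); v=(3,-2)
4. t=5/3 → R at (9,2/3); v=(-3,-2)
5. t=1/3 → B at (8,0); v=(-3,2)
6. t=2 → T at (2,4); v=(-3,-2)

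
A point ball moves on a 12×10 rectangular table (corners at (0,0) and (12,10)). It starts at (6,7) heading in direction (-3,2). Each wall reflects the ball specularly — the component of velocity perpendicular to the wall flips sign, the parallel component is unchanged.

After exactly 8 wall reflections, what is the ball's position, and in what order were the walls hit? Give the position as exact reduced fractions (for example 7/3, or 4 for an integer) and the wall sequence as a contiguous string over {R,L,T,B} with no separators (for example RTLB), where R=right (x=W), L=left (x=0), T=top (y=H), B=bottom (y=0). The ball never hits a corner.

Final position: (9/2,0)
Wall sequence: TLRBLTRB

1. t=3/2 → T at (3/2,10); v=(-3,-2)
2. t=1/2 → L at (0,9); v=(3,-2)
3. t=4 → R at (12,1); v=(-3,-2)
4. t=1/2 → B at (21/2,0); v=(-3,2)
5. t=7/2 → L at (0,7); v=(3,2)
6. t=3/2 → T at (9/2,10); v=(3,-2)
7. t=5/2 → R at (12,5); v=(-3,-2)
8. t=5/2 → B at (9/2,0); v=(-3,2)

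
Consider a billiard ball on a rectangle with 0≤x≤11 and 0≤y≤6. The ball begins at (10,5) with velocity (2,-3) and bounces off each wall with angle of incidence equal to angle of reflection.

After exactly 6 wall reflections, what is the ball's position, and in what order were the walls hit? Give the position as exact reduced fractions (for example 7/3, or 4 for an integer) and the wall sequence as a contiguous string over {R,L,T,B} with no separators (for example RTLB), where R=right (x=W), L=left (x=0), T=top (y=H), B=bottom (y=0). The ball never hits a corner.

1. t=1/2 → R at (11,7/2); v=(-2,-3)
2. t=7/6 → B at (26/3,0); v=(-2,3)
3. t=2 → T at (14/3,6); v=(-2,-3)
4. t=2 → B at (2/3,0); v=(-2,3)
5. t=1/3 → L at (0,1); v=(2,3)
6. t=5/3 → T at (10/3,6); v=(2,-3)

Final position: (10/3,6)
Wall sequence: RBTBLT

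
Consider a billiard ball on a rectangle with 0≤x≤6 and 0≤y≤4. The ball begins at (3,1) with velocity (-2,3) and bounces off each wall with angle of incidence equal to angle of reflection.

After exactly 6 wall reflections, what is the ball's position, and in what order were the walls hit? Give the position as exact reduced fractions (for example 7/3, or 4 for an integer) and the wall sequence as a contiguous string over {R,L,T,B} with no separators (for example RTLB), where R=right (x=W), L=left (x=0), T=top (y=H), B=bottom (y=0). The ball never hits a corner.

Final position: (5,0)
Wall sequence: TLBTRB

1. t=1 → T at (1,4); v=(-2,-3)
2. t=1/2 → L at (0,5/2); v=(2,-3)
3. t=5/6 → B at (5/3,0); v=(2,3)
4. t=4/3 → T at (13/3,4); v=(2,-3)
5. t=5/6 → R at (6,3/2); v=(-2,-3)
6. t=1/2 → B at (5,0); v=(-2,3)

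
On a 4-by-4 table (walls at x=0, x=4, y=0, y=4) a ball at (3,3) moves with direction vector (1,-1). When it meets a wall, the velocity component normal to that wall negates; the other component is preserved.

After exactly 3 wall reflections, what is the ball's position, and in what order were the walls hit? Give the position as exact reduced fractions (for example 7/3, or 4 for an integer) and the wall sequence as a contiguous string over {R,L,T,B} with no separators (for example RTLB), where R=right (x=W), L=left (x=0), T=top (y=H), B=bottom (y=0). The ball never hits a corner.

1. t=1 → R at (4,2); v=(-1,-1)
2. t=2 → B at (2,0); v=(-1,1)
3. t=2 → L at (0,2); v=(1,1)

Final position: (0,2)
Wall sequence: RBL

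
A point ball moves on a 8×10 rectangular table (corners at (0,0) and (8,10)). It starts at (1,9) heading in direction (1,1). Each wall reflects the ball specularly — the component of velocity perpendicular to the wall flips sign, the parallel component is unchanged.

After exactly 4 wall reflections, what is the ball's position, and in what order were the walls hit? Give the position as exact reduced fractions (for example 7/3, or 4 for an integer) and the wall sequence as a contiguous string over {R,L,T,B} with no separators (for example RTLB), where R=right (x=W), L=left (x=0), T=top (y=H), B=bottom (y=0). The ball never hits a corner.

Final position: (0,4)
Wall sequence: TRBL

1. t=1 → T at (2,10); v=(1,-1)
2. t=6 → R at (8,4); v=(-1,-1)
3. t=4 → B at (4,0); v=(-1,1)
4. t=4 → L at (0,4); v=(1,1)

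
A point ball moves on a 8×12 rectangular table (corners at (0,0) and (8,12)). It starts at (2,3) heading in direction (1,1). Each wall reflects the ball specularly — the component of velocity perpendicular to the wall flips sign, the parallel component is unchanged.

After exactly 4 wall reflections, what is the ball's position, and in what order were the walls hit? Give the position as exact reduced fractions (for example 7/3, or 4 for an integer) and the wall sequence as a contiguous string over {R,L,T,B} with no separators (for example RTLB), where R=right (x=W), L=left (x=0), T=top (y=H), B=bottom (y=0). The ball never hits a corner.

Final position: (7,0)
Wall sequence: RTLB

1. t=6 → R at (8,9); v=(-1,1)
2. t=3 → T at (5,12); v=(-1,-1)
3. t=5 → L at (0,7); v=(1,-1)
4. t=7 → B at (7,0); v=(1,1)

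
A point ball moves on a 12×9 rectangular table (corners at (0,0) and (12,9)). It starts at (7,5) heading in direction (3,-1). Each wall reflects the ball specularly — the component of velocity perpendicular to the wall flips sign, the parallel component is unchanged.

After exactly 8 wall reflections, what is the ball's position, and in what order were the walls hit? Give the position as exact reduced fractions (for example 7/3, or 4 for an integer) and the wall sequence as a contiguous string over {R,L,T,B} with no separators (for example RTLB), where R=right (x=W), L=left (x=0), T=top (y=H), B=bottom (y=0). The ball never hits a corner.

Final position: (0,4/3)
Wall sequence: RBLRLTRL

1. t=5/3 → R at (12,10/3); v=(-3,-1)
2. t=10/3 → B at (2,0); v=(-3,1)
3. t=2/3 → L at (0,2/3); v=(3,1)
4. t=4 → R at (12,14/3); v=(-3,1)
5. t=4 → L at (0,26/3); v=(3,1)
6. t=1/3 → T at (1,9); v=(3,-1)
7. t=11/3 → R at (12,16/3); v=(-3,-1)
8. t=4 → L at (0,4/3); v=(3,-1)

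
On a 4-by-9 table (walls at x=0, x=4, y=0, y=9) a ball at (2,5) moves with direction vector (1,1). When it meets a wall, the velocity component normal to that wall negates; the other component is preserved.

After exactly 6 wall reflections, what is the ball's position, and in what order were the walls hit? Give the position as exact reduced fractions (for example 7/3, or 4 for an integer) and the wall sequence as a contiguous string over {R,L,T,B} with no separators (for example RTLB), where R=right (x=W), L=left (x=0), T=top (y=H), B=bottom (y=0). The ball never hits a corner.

1. t=2 → R at (4,7); v=(-1,1)
2. t=2 → T at (2,9); v=(-1,-1)
3. t=2 → L at (0,7); v=(1,-1)
4. t=4 → R at (4,3); v=(-1,-1)
5. t=3 → B at (1,0); v=(-1,1)
6. t=1 → L at (0,1); v=(1,1)

Final position: (0,1)
Wall sequence: RTLRBL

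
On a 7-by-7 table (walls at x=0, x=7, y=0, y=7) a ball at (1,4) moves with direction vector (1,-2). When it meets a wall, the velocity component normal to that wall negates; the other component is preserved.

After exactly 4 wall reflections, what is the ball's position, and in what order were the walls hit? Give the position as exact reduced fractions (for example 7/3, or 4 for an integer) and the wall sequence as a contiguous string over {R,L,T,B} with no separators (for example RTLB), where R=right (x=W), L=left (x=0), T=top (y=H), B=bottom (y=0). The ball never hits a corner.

1. t=2 → B at (3,0); v=(1,2)
2. t=7/2 → T at (13/2,7); v=(1,-2)
3. t=1/2 → R at (7,6); v=(-1,-2)
4. t=3 → B at (4,0); v=(-1,2)

Final position: (4,0)
Wall sequence: BTRB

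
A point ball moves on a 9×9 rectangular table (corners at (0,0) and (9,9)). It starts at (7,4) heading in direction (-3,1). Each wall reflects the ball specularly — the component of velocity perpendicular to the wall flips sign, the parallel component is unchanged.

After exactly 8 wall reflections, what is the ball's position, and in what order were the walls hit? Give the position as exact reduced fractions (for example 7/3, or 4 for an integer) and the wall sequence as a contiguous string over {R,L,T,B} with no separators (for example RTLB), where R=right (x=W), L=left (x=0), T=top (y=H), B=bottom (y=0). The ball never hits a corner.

Final position: (9,10/3)
Wall sequence: LTRLRBLR

1. t=7/3 → L at (0,19/3); v=(3,1)
2. t=8/3 → T at (8,9); v=(3,-1)
3. t=1/3 → R at (9,26/3); v=(-3,-1)
4. t=3 → L at (0,17/3); v=(3,-1)
5. t=3 → R at (9,8/3); v=(-3,-1)
6. t=8/3 → B at (1,0); v=(-3,1)
7. t=1/3 → L at (0,1/3); v=(3,1)
8. t=3 → R at (9,10/3); v=(-3,1)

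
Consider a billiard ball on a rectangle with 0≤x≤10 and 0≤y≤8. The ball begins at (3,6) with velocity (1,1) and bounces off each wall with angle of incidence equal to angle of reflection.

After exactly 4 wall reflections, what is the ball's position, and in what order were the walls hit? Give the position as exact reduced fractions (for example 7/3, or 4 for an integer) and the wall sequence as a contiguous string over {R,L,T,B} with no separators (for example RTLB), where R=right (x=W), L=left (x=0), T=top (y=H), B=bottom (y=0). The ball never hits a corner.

1. t=2 → T at (5,8); v=(1,-1)
2. t=5 → R at (10,3); v=(-1,-1)
3. t=3 → B at (7,0); v=(-1,1)
4. t=7 → L at (0,7); v=(1,1)

Final position: (0,7)
Wall sequence: TRBL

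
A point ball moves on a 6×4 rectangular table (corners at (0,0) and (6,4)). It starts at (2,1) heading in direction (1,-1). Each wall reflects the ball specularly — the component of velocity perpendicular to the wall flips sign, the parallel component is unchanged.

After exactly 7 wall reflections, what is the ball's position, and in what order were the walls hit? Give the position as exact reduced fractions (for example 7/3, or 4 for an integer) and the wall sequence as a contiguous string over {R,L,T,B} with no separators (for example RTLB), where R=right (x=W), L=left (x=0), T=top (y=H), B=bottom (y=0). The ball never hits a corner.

1. t=1 → B at (3,0); v=(1,1)
2. t=3 → R at (6,3); v=(-1,1)
3. t=1 → T at (5,4); v=(-1,-1)
4. t=4 → B at (1,0); v=(-1,1)
5. t=1 → L at (0,1); v=(1,1)
6. t=3 → T at (3,4); v=(1,-1)
7. t=3 → R at (6,1); v=(-1,-1)

Final position: (6,1)
Wall sequence: BRTBLTR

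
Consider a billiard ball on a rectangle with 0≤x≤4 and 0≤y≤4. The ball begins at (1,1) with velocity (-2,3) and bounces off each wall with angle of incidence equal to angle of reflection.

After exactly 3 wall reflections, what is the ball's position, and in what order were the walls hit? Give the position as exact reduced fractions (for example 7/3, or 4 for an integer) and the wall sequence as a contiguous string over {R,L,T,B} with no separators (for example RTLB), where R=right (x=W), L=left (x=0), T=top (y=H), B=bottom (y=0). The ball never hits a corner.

1. t=1/2 → L at (0,5/2); v=(2,3)
2. t=1/2 → T at (1,4); v=(2,-3)
3. t=4/3 → B at (11/3,0); v=(2,3)

Final position: (11/3,0)
Wall sequence: LTB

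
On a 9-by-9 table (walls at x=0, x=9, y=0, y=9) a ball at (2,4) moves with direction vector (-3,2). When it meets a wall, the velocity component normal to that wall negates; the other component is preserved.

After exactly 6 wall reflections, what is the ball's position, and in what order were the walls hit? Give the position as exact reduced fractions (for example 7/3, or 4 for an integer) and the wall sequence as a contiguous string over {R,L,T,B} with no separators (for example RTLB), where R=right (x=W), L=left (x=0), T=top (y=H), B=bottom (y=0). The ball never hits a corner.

Final position: (9,16/3)
Wall sequence: LTRLBR

1. t=2/3 → L at (0,16/3); v=(3,2)
2. t=11/6 → T at (11/2,9); v=(3,-2)
3. t=7/6 → R at (9,20/3); v=(-3,-2)
4. t=3 → L at (0,2/3); v=(3,-2)
5. t=1/3 → B at (1,0); v=(3,2)
6. t=8/3 → R at (9,16/3); v=(-3,2)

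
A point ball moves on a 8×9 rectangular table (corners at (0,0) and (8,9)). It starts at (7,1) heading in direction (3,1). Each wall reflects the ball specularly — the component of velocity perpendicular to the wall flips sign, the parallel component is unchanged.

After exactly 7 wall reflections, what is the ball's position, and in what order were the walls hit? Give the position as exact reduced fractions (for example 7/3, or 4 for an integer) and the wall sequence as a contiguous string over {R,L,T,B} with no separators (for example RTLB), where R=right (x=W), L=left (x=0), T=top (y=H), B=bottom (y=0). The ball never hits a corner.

1. t=1/3 → R at (8,4/3); v=(-3,1)
2. t=8/3 → L at (0,4); v=(3,1)
3. t=8/3 → R at (8,20/3); v=(-3,1)
4. t=7/3 → T at (1,9); v=(-3,-1)
5. t=1/3 → L at (0,26/3); v=(3,-1)
6. t=8/3 → R at (8,6); v=(-3,-1)
7. t=8/3 → L at (0,10/3); v=(3,-1)

Final position: (0,10/3)
Wall sequence: RLRTLRL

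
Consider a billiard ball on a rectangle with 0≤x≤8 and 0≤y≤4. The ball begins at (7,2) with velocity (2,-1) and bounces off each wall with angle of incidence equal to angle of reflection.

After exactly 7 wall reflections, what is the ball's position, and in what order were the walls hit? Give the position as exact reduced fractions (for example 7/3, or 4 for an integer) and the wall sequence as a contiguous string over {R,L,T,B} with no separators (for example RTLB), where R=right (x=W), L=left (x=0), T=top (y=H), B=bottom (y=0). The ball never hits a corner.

Final position: (0,5/2)
Wall sequence: RBLTRBL

1. t=1/2 → R at (8,3/2); v=(-2,-1)
2. t=3/2 → B at (5,0); v=(-2,1)
3. t=5/2 → L at (0,5/2); v=(2,1)
4. t=3/2 → T at (3,4); v=(2,-1)
5. t=5/2 → R at (8,3/2); v=(-2,-1)
6. t=3/2 → B at (5,0); v=(-2,1)
7. t=5/2 → L at (0,5/2); v=(2,1)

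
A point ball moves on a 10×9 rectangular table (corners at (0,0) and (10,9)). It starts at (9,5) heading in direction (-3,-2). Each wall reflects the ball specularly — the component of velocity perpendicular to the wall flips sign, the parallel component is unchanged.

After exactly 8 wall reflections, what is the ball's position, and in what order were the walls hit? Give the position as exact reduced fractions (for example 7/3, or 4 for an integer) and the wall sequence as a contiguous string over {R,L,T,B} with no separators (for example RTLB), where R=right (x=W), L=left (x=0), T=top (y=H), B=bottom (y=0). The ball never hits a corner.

1. t=5/2 → B at (3/2,0); v=(-3,2)
2. t=1/2 → L at (0,1); v=(3,2)
3. t=10/3 → R at (10,23/3); v=(-3,2)
4. t=2/3 → T at (8,9); v=(-3,-2)
5. t=8/3 → L at (0,11/3); v=(3,-2)
6. t=11/6 → B at (11/2,0); v=(3,2)
7. t=3/2 → R at (10,3); v=(-3,2)
8. t=3 → T at (1,9); v=(-3,-2)

Final position: (1,9)
Wall sequence: BLRTLBRT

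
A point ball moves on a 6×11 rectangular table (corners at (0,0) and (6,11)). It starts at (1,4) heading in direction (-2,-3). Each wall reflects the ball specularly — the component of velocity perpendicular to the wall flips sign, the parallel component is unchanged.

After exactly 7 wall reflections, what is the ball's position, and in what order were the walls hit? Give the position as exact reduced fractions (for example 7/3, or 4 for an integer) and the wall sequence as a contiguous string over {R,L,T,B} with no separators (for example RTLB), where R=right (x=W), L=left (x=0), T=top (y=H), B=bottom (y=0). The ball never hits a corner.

Final position: (6,5/2)
Wall sequence: LBRTLBR

1. t=1/2 → L at (0,5/2); v=(2,-3)
2. t=5/6 → B at (5/3,0); v=(2,3)
3. t=13/6 → R at (6,13/2); v=(-2,3)
4. t=3/2 → T at (3,11); v=(-2,-3)
5. t=3/2 → L at (0,13/2); v=(2,-3)
6. t=13/6 → B at (13/3,0); v=(2,3)
7. t=5/6 → R at (6,5/2); v=(-2,3)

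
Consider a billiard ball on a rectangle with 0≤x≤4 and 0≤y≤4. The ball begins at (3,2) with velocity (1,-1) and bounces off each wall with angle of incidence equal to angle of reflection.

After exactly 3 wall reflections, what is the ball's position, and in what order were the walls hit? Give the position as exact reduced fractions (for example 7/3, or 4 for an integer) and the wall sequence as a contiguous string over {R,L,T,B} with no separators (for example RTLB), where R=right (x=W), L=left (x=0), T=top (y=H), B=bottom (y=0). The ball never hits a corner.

Final position: (0,3)
Wall sequence: RBL

1. t=1 → R at (4,1); v=(-1,-1)
2. t=1 → B at (3,0); v=(-1,1)
3. t=3 → L at (0,3); v=(1,1)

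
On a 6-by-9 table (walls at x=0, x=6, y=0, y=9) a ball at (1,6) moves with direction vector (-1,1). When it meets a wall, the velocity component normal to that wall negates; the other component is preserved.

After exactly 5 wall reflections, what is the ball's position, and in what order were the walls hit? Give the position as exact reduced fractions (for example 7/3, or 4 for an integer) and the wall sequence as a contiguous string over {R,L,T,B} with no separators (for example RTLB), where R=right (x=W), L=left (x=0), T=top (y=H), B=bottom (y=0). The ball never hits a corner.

1. t=1 → L at (0,7); v=(1,1)
2. t=2 → T at (2,9); v=(1,-1)
3. t=4 → R at (6,5); v=(-1,-1)
4. t=5 → B at (1,0); v=(-1,1)
5. t=1 → L at (0,1); v=(1,1)

Final position: (0,1)
Wall sequence: LTRBL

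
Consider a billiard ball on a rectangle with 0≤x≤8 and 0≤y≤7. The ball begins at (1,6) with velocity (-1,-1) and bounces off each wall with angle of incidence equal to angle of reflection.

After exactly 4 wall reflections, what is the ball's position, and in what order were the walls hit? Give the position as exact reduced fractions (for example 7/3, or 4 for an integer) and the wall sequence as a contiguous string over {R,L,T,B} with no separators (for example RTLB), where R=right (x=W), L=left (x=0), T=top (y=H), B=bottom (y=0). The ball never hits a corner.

Final position: (4,7)
Wall sequence: LBRT

1. t=1 → L at (0,5); v=(1,-1)
2. t=5 → B at (5,0); v=(1,1)
3. t=3 → R at (8,3); v=(-1,1)
4. t=4 → T at (4,7); v=(-1,-1)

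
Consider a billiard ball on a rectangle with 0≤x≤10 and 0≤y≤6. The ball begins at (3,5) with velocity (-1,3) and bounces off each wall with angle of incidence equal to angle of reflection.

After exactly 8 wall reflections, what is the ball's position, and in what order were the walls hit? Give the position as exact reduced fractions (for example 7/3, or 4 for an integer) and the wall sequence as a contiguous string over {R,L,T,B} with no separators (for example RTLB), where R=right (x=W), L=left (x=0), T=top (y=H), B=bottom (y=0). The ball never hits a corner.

Final position: (28/3,6)
Wall sequence: TBLTBTBT

1. t=1/3 → T at (8/3,6); v=(-1,-3)
2. t=2 → B at (2/3,0); v=(-1,3)
3. t=2/3 → L at (0,2); v=(1,3)
4. t=4/3 → T at (4/3,6); v=(1,-3)
5. t=2 → B at (10/3,0); v=(1,3)
6. t=2 → T at (16/3,6); v=(1,-3)
7. t=2 → B at (22/3,0); v=(1,3)
8. t=2 → T at (28/3,6); v=(1,-3)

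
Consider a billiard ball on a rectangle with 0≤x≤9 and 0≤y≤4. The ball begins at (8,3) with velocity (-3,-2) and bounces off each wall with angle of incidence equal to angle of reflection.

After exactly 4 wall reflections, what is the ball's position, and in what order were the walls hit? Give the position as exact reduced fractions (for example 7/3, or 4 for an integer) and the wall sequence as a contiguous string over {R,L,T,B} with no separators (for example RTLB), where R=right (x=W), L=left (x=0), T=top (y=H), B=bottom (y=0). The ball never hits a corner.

1. t=3/2 → B at (7/2,0); v=(-3,2)
2. t=7/6 → L at (0,7/3); v=(3,2)
3. t=5/6 → T at (5/2,4); v=(3,-2)
4. t=2 → B at (17/2,0); v=(3,2)

Final position: (17/2,0)
Wall sequence: BLTB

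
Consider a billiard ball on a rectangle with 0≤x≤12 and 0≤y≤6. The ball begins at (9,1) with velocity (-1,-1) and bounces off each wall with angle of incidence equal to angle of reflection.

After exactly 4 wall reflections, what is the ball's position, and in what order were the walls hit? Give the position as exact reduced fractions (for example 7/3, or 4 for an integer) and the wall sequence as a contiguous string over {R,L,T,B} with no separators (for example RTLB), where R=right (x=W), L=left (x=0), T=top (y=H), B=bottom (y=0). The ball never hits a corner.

Final position: (4,0)
Wall sequence: BTLB

1. t=1 → B at (8,0); v=(-1,1)
2. t=6 → T at (2,6); v=(-1,-1)
3. t=2 → L at (0,4); v=(1,-1)
4. t=4 → B at (4,0); v=(1,1)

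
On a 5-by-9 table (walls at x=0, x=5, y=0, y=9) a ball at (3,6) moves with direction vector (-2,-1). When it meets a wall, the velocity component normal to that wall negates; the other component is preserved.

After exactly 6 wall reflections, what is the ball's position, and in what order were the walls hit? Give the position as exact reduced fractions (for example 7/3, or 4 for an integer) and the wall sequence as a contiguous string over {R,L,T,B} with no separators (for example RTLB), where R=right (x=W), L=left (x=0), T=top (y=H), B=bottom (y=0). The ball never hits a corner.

Final position: (0,11/2)
Wall sequence: LRBLRL

1. t=3/2 → L at (0,9/2); v=(2,-1)
2. t=5/2 → R at (5,2); v=(-2,-1)
3. t=2 → B at (1,0); v=(-2,1)
4. t=1/2 → L at (0,1/2); v=(2,1)
5. t=5/2 → R at (5,3); v=(-2,1)
6. t=5/2 → L at (0,11/2); v=(2,1)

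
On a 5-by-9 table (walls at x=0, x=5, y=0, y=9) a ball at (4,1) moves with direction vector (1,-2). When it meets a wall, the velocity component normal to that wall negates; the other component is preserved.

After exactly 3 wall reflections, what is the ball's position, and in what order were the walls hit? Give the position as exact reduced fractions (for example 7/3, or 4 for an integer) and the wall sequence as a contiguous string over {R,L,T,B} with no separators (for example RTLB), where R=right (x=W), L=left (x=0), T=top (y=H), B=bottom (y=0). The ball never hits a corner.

1. t=1/2 → B at (9/2,0); v=(1,2)
2. t=1/2 → R at (5,1); v=(-1,2)
3. t=4 → T at (1,9); v=(-1,-2)

Final position: (1,9)
Wall sequence: BRT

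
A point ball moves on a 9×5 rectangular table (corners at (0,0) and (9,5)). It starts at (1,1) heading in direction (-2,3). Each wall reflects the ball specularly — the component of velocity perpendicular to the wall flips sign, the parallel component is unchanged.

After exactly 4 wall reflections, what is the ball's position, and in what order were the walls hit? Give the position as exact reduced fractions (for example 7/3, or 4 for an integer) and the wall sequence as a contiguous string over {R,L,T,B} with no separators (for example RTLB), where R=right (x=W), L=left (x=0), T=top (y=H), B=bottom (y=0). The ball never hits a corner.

Final position: (25/3,5)
Wall sequence: LTBT

1. t=1/2 → L at (0,5/2); v=(2,3)
2. t=5/6 → T at (5/3,5); v=(2,-3)
3. t=5/3 → B at (5,0); v=(2,3)
4. t=5/3 → T at (25/3,5); v=(2,-3)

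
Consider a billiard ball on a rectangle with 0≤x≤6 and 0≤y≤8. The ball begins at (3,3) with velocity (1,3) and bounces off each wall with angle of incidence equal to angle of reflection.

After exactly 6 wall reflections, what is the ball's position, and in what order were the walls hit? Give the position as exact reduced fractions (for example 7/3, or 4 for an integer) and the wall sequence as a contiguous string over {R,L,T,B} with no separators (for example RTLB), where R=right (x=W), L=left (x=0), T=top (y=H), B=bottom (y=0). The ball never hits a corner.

Final position: (2/3,0)
Wall sequence: TRBTLB

1. t=5/3 → T at (14/3,8); v=(1,-3)
2. t=4/3 → R at (6,4); v=(-1,-3)
3. t=4/3 → B at (14/3,0); v=(-1,3)
4. t=8/3 → T at (2,8); v=(-1,-3)
5. t=2 → L at (0,2); v=(1,-3)
6. t=2/3 → B at (2/3,0); v=(1,3)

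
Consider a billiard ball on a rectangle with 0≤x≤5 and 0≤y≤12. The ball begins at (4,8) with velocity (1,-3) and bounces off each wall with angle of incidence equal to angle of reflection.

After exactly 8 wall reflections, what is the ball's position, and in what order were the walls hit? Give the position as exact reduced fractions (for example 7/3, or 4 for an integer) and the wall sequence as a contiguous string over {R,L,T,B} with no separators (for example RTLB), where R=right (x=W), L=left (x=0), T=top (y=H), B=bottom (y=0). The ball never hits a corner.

1. t=1 → R at (5,5); v=(-1,-3)
2. t=5/3 → B at (10/3,0); v=(-1,3)
3. t=10/3 → L at (0,10); v=(1,3)
4. t=2/3 → T at (2/3,12); v=(1,-3)
5. t=4 → B at (14/3,0); v=(1,3)
6. t=1/3 → R at (5,1); v=(-1,3)
7. t=11/3 → T at (4/3,12); v=(-1,-3)
8. t=4/3 → L at (0,8); v=(1,-3)

Final position: (0,8)
Wall sequence: RBLTBRTL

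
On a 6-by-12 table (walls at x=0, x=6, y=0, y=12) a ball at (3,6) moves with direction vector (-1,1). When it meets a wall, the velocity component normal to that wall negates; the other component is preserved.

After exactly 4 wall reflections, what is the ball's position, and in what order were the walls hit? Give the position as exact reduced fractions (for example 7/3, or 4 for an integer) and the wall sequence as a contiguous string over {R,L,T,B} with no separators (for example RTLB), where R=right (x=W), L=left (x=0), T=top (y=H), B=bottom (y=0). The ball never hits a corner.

Final position: (0,3)
Wall sequence: LTRL

1. t=3 → L at (0,9); v=(1,1)
2. t=3 → T at (3,12); v=(1,-1)
3. t=3 → R at (6,9); v=(-1,-1)
4. t=6 → L at (0,3); v=(1,-1)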